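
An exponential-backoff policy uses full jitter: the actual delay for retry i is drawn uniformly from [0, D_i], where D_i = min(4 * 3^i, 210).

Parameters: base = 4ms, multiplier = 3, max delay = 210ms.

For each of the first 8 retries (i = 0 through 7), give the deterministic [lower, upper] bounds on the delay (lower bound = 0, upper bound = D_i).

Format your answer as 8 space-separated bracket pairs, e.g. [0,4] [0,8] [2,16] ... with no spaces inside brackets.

Computing bounds per retry:
  i=0: D_i=min(4*3^0,210)=4, bounds=[0,4]
  i=1: D_i=min(4*3^1,210)=12, bounds=[0,12]
  i=2: D_i=min(4*3^2,210)=36, bounds=[0,36]
  i=3: D_i=min(4*3^3,210)=108, bounds=[0,108]
  i=4: D_i=min(4*3^4,210)=210, bounds=[0,210]
  i=5: D_i=min(4*3^5,210)=210, bounds=[0,210]
  i=6: D_i=min(4*3^6,210)=210, bounds=[0,210]
  i=7: D_i=min(4*3^7,210)=210, bounds=[0,210]

Answer: [0,4] [0,12] [0,36] [0,108] [0,210] [0,210] [0,210] [0,210]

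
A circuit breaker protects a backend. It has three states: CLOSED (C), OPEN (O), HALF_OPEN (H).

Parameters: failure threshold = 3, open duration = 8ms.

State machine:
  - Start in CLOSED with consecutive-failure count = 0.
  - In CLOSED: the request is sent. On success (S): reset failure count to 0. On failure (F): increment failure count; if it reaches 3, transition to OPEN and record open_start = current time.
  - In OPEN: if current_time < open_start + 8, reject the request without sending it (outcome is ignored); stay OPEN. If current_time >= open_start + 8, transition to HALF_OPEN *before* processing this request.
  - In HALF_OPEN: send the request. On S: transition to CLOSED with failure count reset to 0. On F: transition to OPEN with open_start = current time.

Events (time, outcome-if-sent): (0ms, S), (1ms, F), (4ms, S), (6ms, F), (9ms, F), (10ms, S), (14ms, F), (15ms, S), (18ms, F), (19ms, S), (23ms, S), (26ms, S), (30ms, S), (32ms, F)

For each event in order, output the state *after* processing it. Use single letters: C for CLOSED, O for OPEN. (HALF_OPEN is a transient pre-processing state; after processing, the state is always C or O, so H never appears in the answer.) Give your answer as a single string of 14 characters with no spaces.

Answer: CCCCCCCCCCCCCC

Derivation:
State after each event:
  event#1 t=0ms outcome=S: state=CLOSED
  event#2 t=1ms outcome=F: state=CLOSED
  event#3 t=4ms outcome=S: state=CLOSED
  event#4 t=6ms outcome=F: state=CLOSED
  event#5 t=9ms outcome=F: state=CLOSED
  event#6 t=10ms outcome=S: state=CLOSED
  event#7 t=14ms outcome=F: state=CLOSED
  event#8 t=15ms outcome=S: state=CLOSED
  event#9 t=18ms outcome=F: state=CLOSED
  event#10 t=19ms outcome=S: state=CLOSED
  event#11 t=23ms outcome=S: state=CLOSED
  event#12 t=26ms outcome=S: state=CLOSED
  event#13 t=30ms outcome=S: state=CLOSED
  event#14 t=32ms outcome=F: state=CLOSED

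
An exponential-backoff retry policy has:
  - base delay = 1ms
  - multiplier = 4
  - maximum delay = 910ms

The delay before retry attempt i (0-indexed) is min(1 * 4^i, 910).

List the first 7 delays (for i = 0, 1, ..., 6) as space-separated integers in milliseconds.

Answer: 1 4 16 64 256 910 910

Derivation:
Computing each delay:
  i=0: min(1*4^0, 910) = 1
  i=1: min(1*4^1, 910) = 4
  i=2: min(1*4^2, 910) = 16
  i=3: min(1*4^3, 910) = 64
  i=4: min(1*4^4, 910) = 256
  i=5: min(1*4^5, 910) = 910
  i=6: min(1*4^6, 910) = 910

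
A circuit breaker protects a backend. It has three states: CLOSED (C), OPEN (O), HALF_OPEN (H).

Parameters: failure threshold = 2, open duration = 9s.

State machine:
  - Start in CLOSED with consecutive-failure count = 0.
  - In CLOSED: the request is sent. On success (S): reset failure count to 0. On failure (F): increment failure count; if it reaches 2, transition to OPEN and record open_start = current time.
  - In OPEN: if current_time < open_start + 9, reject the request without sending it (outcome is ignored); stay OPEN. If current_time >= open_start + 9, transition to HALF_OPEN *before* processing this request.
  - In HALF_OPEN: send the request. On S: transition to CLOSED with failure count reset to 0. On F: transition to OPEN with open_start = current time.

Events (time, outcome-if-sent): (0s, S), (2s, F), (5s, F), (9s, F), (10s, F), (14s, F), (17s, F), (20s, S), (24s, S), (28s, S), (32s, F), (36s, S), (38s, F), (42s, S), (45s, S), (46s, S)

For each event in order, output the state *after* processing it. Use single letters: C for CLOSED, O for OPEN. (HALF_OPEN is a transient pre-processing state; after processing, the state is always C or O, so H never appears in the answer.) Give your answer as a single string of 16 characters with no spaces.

Answer: CCOOOOOOCCCCCCCC

Derivation:
State after each event:
  event#1 t=0s outcome=S: state=CLOSED
  event#2 t=2s outcome=F: state=CLOSED
  event#3 t=5s outcome=F: state=OPEN
  event#4 t=9s outcome=F: state=OPEN
  event#5 t=10s outcome=F: state=OPEN
  event#6 t=14s outcome=F: state=OPEN
  event#7 t=17s outcome=F: state=OPEN
  event#8 t=20s outcome=S: state=OPEN
  event#9 t=24s outcome=S: state=CLOSED
  event#10 t=28s outcome=S: state=CLOSED
  event#11 t=32s outcome=F: state=CLOSED
  event#12 t=36s outcome=S: state=CLOSED
  event#13 t=38s outcome=F: state=CLOSED
  event#14 t=42s outcome=S: state=CLOSED
  event#15 t=45s outcome=S: state=CLOSED
  event#16 t=46s outcome=S: state=CLOSED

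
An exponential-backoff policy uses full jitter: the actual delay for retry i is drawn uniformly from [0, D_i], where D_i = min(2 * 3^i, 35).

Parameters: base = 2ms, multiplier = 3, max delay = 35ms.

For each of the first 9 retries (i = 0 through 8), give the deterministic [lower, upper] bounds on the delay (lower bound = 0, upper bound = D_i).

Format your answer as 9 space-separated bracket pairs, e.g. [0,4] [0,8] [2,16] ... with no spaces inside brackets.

Computing bounds per retry:
  i=0: D_i=min(2*3^0,35)=2, bounds=[0,2]
  i=1: D_i=min(2*3^1,35)=6, bounds=[0,6]
  i=2: D_i=min(2*3^2,35)=18, bounds=[0,18]
  i=3: D_i=min(2*3^3,35)=35, bounds=[0,35]
  i=4: D_i=min(2*3^4,35)=35, bounds=[0,35]
  i=5: D_i=min(2*3^5,35)=35, bounds=[0,35]
  i=6: D_i=min(2*3^6,35)=35, bounds=[0,35]
  i=7: D_i=min(2*3^7,35)=35, bounds=[0,35]
  i=8: D_i=min(2*3^8,35)=35, bounds=[0,35]

Answer: [0,2] [0,6] [0,18] [0,35] [0,35] [0,35] [0,35] [0,35] [0,35]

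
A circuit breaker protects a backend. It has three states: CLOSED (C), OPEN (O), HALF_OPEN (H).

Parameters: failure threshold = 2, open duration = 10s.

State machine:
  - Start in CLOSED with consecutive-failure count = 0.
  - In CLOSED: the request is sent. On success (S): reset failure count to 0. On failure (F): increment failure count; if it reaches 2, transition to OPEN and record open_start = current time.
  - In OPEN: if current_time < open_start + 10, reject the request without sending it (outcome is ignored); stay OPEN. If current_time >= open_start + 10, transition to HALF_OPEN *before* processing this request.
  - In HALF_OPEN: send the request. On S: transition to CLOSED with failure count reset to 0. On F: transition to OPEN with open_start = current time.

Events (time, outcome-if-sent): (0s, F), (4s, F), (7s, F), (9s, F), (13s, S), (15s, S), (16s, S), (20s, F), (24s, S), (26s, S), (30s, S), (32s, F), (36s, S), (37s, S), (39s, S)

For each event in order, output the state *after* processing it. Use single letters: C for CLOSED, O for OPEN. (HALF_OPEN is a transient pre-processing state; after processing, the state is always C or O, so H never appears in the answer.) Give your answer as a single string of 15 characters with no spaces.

State after each event:
  event#1 t=0s outcome=F: state=CLOSED
  event#2 t=4s outcome=F: state=OPEN
  event#3 t=7s outcome=F: state=OPEN
  event#4 t=9s outcome=F: state=OPEN
  event#5 t=13s outcome=S: state=OPEN
  event#6 t=15s outcome=S: state=CLOSED
  event#7 t=16s outcome=S: state=CLOSED
  event#8 t=20s outcome=F: state=CLOSED
  event#9 t=24s outcome=S: state=CLOSED
  event#10 t=26s outcome=S: state=CLOSED
  event#11 t=30s outcome=S: state=CLOSED
  event#12 t=32s outcome=F: state=CLOSED
  event#13 t=36s outcome=S: state=CLOSED
  event#14 t=37s outcome=S: state=CLOSED
  event#15 t=39s outcome=S: state=CLOSED

Answer: COOOOCCCCCCCCCC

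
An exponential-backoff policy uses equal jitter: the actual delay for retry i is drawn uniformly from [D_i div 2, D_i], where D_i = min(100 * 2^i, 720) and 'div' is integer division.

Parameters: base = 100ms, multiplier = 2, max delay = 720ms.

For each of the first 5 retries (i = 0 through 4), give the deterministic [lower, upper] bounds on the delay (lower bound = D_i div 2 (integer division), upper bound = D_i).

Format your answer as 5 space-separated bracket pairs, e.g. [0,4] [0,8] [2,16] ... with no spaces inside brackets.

Answer: [50,100] [100,200] [200,400] [360,720] [360,720]

Derivation:
Computing bounds per retry:
  i=0: D_i=min(100*2^0,720)=100, bounds=[50,100]
  i=1: D_i=min(100*2^1,720)=200, bounds=[100,200]
  i=2: D_i=min(100*2^2,720)=400, bounds=[200,400]
  i=3: D_i=min(100*2^3,720)=720, bounds=[360,720]
  i=4: D_i=min(100*2^4,720)=720, bounds=[360,720]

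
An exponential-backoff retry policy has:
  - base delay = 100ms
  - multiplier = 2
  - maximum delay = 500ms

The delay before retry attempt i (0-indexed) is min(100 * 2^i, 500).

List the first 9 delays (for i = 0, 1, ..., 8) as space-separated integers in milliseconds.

Computing each delay:
  i=0: min(100*2^0, 500) = 100
  i=1: min(100*2^1, 500) = 200
  i=2: min(100*2^2, 500) = 400
  i=3: min(100*2^3, 500) = 500
  i=4: min(100*2^4, 500) = 500
  i=5: min(100*2^5, 500) = 500
  i=6: min(100*2^6, 500) = 500
  i=7: min(100*2^7, 500) = 500
  i=8: min(100*2^8, 500) = 500

Answer: 100 200 400 500 500 500 500 500 500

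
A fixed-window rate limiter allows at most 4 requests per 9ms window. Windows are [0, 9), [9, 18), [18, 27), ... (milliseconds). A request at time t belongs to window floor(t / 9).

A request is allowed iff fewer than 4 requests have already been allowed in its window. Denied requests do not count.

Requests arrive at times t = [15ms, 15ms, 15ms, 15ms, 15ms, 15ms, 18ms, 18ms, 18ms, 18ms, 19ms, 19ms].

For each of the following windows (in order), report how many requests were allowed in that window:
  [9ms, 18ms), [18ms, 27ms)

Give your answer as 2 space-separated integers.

Processing requests:
  req#1 t=15ms (window 1): ALLOW
  req#2 t=15ms (window 1): ALLOW
  req#3 t=15ms (window 1): ALLOW
  req#4 t=15ms (window 1): ALLOW
  req#5 t=15ms (window 1): DENY
  req#6 t=15ms (window 1): DENY
  req#7 t=18ms (window 2): ALLOW
  req#8 t=18ms (window 2): ALLOW
  req#9 t=18ms (window 2): ALLOW
  req#10 t=18ms (window 2): ALLOW
  req#11 t=19ms (window 2): DENY
  req#12 t=19ms (window 2): DENY

Allowed counts by window: 4 4

Answer: 4 4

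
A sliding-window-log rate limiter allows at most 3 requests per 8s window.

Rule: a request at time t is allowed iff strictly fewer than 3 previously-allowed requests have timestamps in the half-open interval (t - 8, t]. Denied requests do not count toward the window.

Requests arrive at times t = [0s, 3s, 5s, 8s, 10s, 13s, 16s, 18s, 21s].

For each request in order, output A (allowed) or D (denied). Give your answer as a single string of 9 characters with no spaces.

Tracking allowed requests in the window:
  req#1 t=0s: ALLOW
  req#2 t=3s: ALLOW
  req#3 t=5s: ALLOW
  req#4 t=8s: ALLOW
  req#5 t=10s: DENY
  req#6 t=13s: ALLOW
  req#7 t=16s: ALLOW
  req#8 t=18s: ALLOW
  req#9 t=21s: ALLOW

Answer: AAAADAAAA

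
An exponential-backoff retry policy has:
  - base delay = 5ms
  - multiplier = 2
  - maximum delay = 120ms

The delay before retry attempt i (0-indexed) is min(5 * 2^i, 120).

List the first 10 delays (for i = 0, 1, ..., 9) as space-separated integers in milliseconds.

Computing each delay:
  i=0: min(5*2^0, 120) = 5
  i=1: min(5*2^1, 120) = 10
  i=2: min(5*2^2, 120) = 20
  i=3: min(5*2^3, 120) = 40
  i=4: min(5*2^4, 120) = 80
  i=5: min(5*2^5, 120) = 120
  i=6: min(5*2^6, 120) = 120
  i=7: min(5*2^7, 120) = 120
  i=8: min(5*2^8, 120) = 120
  i=9: min(5*2^9, 120) = 120

Answer: 5 10 20 40 80 120 120 120 120 120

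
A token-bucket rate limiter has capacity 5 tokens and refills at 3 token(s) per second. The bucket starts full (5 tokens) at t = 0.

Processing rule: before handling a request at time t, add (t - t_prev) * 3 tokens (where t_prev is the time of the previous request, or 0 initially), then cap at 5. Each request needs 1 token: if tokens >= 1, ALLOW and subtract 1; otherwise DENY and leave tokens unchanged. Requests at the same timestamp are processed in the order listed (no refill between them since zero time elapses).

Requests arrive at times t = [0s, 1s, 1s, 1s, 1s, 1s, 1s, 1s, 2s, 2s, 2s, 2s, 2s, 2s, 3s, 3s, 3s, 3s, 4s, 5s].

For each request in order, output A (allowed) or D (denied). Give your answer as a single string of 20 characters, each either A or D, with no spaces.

Simulating step by step:
  req#1 t=0s: ALLOW
  req#2 t=1s: ALLOW
  req#3 t=1s: ALLOW
  req#4 t=1s: ALLOW
  req#5 t=1s: ALLOW
  req#6 t=1s: ALLOW
  req#7 t=1s: DENY
  req#8 t=1s: DENY
  req#9 t=2s: ALLOW
  req#10 t=2s: ALLOW
  req#11 t=2s: ALLOW
  req#12 t=2s: DENY
  req#13 t=2s: DENY
  req#14 t=2s: DENY
  req#15 t=3s: ALLOW
  req#16 t=3s: ALLOW
  req#17 t=3s: ALLOW
  req#18 t=3s: DENY
  req#19 t=4s: ALLOW
  req#20 t=5s: ALLOW

Answer: AAAAAADDAAADDDAAADAA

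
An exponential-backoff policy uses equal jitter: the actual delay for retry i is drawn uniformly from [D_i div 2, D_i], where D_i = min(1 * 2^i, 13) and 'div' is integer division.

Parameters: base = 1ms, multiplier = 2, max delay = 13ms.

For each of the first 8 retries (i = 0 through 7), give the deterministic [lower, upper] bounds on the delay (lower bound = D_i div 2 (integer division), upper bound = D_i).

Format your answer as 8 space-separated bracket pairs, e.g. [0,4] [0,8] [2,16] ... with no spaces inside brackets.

Computing bounds per retry:
  i=0: D_i=min(1*2^0,13)=1, bounds=[0,1]
  i=1: D_i=min(1*2^1,13)=2, bounds=[1,2]
  i=2: D_i=min(1*2^2,13)=4, bounds=[2,4]
  i=3: D_i=min(1*2^3,13)=8, bounds=[4,8]
  i=4: D_i=min(1*2^4,13)=13, bounds=[6,13]
  i=5: D_i=min(1*2^5,13)=13, bounds=[6,13]
  i=6: D_i=min(1*2^6,13)=13, bounds=[6,13]
  i=7: D_i=min(1*2^7,13)=13, bounds=[6,13]

Answer: [0,1] [1,2] [2,4] [4,8] [6,13] [6,13] [6,13] [6,13]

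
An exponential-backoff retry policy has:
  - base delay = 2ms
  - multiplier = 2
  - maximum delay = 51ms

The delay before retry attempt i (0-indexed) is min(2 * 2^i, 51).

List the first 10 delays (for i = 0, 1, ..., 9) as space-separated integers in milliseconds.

Computing each delay:
  i=0: min(2*2^0, 51) = 2
  i=1: min(2*2^1, 51) = 4
  i=2: min(2*2^2, 51) = 8
  i=3: min(2*2^3, 51) = 16
  i=4: min(2*2^4, 51) = 32
  i=5: min(2*2^5, 51) = 51
  i=6: min(2*2^6, 51) = 51
  i=7: min(2*2^7, 51) = 51
  i=8: min(2*2^8, 51) = 51
  i=9: min(2*2^9, 51) = 51

Answer: 2 4 8 16 32 51 51 51 51 51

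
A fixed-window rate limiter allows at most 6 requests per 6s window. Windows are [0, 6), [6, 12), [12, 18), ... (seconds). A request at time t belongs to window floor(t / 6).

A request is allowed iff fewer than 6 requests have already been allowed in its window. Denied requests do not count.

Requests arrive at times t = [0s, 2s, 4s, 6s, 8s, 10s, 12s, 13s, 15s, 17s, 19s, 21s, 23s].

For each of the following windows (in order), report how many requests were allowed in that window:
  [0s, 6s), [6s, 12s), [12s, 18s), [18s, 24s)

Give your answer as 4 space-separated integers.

Answer: 3 3 4 3

Derivation:
Processing requests:
  req#1 t=0s (window 0): ALLOW
  req#2 t=2s (window 0): ALLOW
  req#3 t=4s (window 0): ALLOW
  req#4 t=6s (window 1): ALLOW
  req#5 t=8s (window 1): ALLOW
  req#6 t=10s (window 1): ALLOW
  req#7 t=12s (window 2): ALLOW
  req#8 t=13s (window 2): ALLOW
  req#9 t=15s (window 2): ALLOW
  req#10 t=17s (window 2): ALLOW
  req#11 t=19s (window 3): ALLOW
  req#12 t=21s (window 3): ALLOW
  req#13 t=23s (window 3): ALLOW

Allowed counts by window: 3 3 4 3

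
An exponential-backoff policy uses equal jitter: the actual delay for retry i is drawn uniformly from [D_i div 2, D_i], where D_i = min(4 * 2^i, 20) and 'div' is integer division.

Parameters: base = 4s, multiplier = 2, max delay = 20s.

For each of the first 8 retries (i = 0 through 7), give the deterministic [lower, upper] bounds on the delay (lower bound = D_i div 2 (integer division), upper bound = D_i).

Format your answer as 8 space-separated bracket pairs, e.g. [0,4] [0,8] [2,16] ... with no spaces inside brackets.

Computing bounds per retry:
  i=0: D_i=min(4*2^0,20)=4, bounds=[2,4]
  i=1: D_i=min(4*2^1,20)=8, bounds=[4,8]
  i=2: D_i=min(4*2^2,20)=16, bounds=[8,16]
  i=3: D_i=min(4*2^3,20)=20, bounds=[10,20]
  i=4: D_i=min(4*2^4,20)=20, bounds=[10,20]
  i=5: D_i=min(4*2^5,20)=20, bounds=[10,20]
  i=6: D_i=min(4*2^6,20)=20, bounds=[10,20]
  i=7: D_i=min(4*2^7,20)=20, bounds=[10,20]

Answer: [2,4] [4,8] [8,16] [10,20] [10,20] [10,20] [10,20] [10,20]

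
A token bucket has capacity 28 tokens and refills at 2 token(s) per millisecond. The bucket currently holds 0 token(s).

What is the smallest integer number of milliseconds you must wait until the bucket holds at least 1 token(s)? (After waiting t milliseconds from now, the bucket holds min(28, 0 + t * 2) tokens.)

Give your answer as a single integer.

Need 0 + t * 2 >= 1, so t >= 1/2.
Smallest integer t = ceil(1/2) = 1.

Answer: 1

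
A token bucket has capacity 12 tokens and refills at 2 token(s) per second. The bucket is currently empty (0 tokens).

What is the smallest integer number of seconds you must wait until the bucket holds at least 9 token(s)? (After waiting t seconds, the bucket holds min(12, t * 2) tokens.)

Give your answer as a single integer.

Need t * 2 >= 9, so t >= 9/2.
Smallest integer t = ceil(9/2) = 5.

Answer: 5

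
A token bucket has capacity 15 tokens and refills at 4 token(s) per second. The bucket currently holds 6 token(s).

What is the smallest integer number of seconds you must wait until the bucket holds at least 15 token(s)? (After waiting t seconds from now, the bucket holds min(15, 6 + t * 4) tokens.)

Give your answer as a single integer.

Need 6 + t * 4 >= 15, so t >= 9/4.
Smallest integer t = ceil(9/4) = 3.

Answer: 3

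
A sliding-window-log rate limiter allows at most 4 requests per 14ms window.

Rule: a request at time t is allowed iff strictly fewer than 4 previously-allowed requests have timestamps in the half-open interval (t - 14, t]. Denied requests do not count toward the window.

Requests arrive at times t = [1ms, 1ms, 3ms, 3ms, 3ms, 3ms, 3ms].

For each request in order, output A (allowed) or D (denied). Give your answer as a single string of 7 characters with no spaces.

Answer: AAAADDD

Derivation:
Tracking allowed requests in the window:
  req#1 t=1ms: ALLOW
  req#2 t=1ms: ALLOW
  req#3 t=3ms: ALLOW
  req#4 t=3ms: ALLOW
  req#5 t=3ms: DENY
  req#6 t=3ms: DENY
  req#7 t=3ms: DENY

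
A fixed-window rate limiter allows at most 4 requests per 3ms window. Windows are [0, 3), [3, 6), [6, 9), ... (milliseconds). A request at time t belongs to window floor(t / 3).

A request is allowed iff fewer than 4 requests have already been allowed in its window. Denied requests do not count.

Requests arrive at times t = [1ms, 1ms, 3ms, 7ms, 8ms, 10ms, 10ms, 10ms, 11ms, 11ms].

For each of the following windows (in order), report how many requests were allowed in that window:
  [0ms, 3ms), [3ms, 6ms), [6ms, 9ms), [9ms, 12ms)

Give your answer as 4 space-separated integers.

Processing requests:
  req#1 t=1ms (window 0): ALLOW
  req#2 t=1ms (window 0): ALLOW
  req#3 t=3ms (window 1): ALLOW
  req#4 t=7ms (window 2): ALLOW
  req#5 t=8ms (window 2): ALLOW
  req#6 t=10ms (window 3): ALLOW
  req#7 t=10ms (window 3): ALLOW
  req#8 t=10ms (window 3): ALLOW
  req#9 t=11ms (window 3): ALLOW
  req#10 t=11ms (window 3): DENY

Allowed counts by window: 2 1 2 4

Answer: 2 1 2 4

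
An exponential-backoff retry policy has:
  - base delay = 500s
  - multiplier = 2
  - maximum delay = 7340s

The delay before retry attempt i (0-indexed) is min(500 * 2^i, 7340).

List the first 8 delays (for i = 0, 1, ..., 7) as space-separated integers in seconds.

Computing each delay:
  i=0: min(500*2^0, 7340) = 500
  i=1: min(500*2^1, 7340) = 1000
  i=2: min(500*2^2, 7340) = 2000
  i=3: min(500*2^3, 7340) = 4000
  i=4: min(500*2^4, 7340) = 7340
  i=5: min(500*2^5, 7340) = 7340
  i=6: min(500*2^6, 7340) = 7340
  i=7: min(500*2^7, 7340) = 7340

Answer: 500 1000 2000 4000 7340 7340 7340 7340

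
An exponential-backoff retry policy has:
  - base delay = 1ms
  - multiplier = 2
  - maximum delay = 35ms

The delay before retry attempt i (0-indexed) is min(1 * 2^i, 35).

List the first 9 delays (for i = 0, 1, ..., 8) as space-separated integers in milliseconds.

Answer: 1 2 4 8 16 32 35 35 35

Derivation:
Computing each delay:
  i=0: min(1*2^0, 35) = 1
  i=1: min(1*2^1, 35) = 2
  i=2: min(1*2^2, 35) = 4
  i=3: min(1*2^3, 35) = 8
  i=4: min(1*2^4, 35) = 16
  i=5: min(1*2^5, 35) = 32
  i=6: min(1*2^6, 35) = 35
  i=7: min(1*2^7, 35) = 35
  i=8: min(1*2^8, 35) = 35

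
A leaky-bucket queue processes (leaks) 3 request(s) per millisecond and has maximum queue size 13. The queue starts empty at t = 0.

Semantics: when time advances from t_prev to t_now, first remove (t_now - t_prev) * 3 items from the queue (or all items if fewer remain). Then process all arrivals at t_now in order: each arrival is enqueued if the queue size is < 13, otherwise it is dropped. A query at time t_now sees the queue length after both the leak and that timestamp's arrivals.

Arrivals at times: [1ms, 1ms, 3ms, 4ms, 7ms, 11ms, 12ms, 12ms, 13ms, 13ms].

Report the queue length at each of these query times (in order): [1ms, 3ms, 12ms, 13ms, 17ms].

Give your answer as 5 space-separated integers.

Queue lengths at query times:
  query t=1ms: backlog = 2
  query t=3ms: backlog = 1
  query t=12ms: backlog = 2
  query t=13ms: backlog = 2
  query t=17ms: backlog = 0

Answer: 2 1 2 2 0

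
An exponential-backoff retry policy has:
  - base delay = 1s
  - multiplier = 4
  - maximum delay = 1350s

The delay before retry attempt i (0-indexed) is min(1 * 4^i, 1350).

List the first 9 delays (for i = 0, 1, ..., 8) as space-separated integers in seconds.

Answer: 1 4 16 64 256 1024 1350 1350 1350

Derivation:
Computing each delay:
  i=0: min(1*4^0, 1350) = 1
  i=1: min(1*4^1, 1350) = 4
  i=2: min(1*4^2, 1350) = 16
  i=3: min(1*4^3, 1350) = 64
  i=4: min(1*4^4, 1350) = 256
  i=5: min(1*4^5, 1350) = 1024
  i=6: min(1*4^6, 1350) = 1350
  i=7: min(1*4^7, 1350) = 1350
  i=8: min(1*4^8, 1350) = 1350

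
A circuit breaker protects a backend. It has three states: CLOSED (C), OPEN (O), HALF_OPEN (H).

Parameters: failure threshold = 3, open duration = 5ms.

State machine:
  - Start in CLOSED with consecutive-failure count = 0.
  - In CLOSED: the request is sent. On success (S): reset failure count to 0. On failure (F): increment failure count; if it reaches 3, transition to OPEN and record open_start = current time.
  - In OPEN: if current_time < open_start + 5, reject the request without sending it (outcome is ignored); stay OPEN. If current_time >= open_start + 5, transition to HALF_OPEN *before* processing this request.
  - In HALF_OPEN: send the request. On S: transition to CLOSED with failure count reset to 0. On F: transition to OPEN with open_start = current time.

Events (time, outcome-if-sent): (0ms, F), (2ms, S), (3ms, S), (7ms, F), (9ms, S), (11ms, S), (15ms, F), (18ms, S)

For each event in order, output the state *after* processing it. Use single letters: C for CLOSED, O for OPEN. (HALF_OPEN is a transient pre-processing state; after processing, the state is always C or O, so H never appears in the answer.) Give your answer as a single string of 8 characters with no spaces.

Answer: CCCCCCCC

Derivation:
State after each event:
  event#1 t=0ms outcome=F: state=CLOSED
  event#2 t=2ms outcome=S: state=CLOSED
  event#3 t=3ms outcome=S: state=CLOSED
  event#4 t=7ms outcome=F: state=CLOSED
  event#5 t=9ms outcome=S: state=CLOSED
  event#6 t=11ms outcome=S: state=CLOSED
  event#7 t=15ms outcome=F: state=CLOSED
  event#8 t=18ms outcome=S: state=CLOSED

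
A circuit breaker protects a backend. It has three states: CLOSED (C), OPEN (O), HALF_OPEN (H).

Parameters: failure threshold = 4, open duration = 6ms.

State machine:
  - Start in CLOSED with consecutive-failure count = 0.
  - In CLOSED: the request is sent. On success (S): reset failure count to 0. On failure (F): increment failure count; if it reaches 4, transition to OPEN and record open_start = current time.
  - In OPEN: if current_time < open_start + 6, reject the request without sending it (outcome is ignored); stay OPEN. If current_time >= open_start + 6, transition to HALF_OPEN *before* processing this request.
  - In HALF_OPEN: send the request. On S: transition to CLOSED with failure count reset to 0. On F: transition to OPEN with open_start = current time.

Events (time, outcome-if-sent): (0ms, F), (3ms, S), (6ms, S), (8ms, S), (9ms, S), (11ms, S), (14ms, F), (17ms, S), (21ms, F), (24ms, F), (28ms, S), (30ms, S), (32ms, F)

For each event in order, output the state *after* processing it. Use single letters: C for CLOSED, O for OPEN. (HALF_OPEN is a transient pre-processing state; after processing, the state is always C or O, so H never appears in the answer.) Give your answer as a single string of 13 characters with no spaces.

State after each event:
  event#1 t=0ms outcome=F: state=CLOSED
  event#2 t=3ms outcome=S: state=CLOSED
  event#3 t=6ms outcome=S: state=CLOSED
  event#4 t=8ms outcome=S: state=CLOSED
  event#5 t=9ms outcome=S: state=CLOSED
  event#6 t=11ms outcome=S: state=CLOSED
  event#7 t=14ms outcome=F: state=CLOSED
  event#8 t=17ms outcome=S: state=CLOSED
  event#9 t=21ms outcome=F: state=CLOSED
  event#10 t=24ms outcome=F: state=CLOSED
  event#11 t=28ms outcome=S: state=CLOSED
  event#12 t=30ms outcome=S: state=CLOSED
  event#13 t=32ms outcome=F: state=CLOSED

Answer: CCCCCCCCCCCCC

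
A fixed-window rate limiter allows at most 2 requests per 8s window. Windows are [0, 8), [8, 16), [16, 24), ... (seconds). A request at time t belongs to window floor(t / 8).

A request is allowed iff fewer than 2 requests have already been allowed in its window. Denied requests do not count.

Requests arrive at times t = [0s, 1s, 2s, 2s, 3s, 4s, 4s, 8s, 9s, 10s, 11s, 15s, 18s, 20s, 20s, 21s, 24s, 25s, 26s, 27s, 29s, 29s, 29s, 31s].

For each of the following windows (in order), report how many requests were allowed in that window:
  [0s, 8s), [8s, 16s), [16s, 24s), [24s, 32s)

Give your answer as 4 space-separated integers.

Processing requests:
  req#1 t=0s (window 0): ALLOW
  req#2 t=1s (window 0): ALLOW
  req#3 t=2s (window 0): DENY
  req#4 t=2s (window 0): DENY
  req#5 t=3s (window 0): DENY
  req#6 t=4s (window 0): DENY
  req#7 t=4s (window 0): DENY
  req#8 t=8s (window 1): ALLOW
  req#9 t=9s (window 1): ALLOW
  req#10 t=10s (window 1): DENY
  req#11 t=11s (window 1): DENY
  req#12 t=15s (window 1): DENY
  req#13 t=18s (window 2): ALLOW
  req#14 t=20s (window 2): ALLOW
  req#15 t=20s (window 2): DENY
  req#16 t=21s (window 2): DENY
  req#17 t=24s (window 3): ALLOW
  req#18 t=25s (window 3): ALLOW
  req#19 t=26s (window 3): DENY
  req#20 t=27s (window 3): DENY
  req#21 t=29s (window 3): DENY
  req#22 t=29s (window 3): DENY
  req#23 t=29s (window 3): DENY
  req#24 t=31s (window 3): DENY

Allowed counts by window: 2 2 2 2

Answer: 2 2 2 2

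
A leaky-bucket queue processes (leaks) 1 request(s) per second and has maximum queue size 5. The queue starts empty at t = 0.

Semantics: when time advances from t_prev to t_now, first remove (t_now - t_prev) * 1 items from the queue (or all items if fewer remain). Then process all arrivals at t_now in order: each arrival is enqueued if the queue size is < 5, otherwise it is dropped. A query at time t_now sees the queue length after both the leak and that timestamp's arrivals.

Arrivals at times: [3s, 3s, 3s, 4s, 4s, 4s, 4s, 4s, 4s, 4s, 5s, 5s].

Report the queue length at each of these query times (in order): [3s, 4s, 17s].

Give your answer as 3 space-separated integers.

Queue lengths at query times:
  query t=3s: backlog = 3
  query t=4s: backlog = 5
  query t=17s: backlog = 0

Answer: 3 5 0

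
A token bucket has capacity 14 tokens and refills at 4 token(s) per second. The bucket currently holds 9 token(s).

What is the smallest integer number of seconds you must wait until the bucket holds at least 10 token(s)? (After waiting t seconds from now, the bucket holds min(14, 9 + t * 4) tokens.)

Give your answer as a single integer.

Need 9 + t * 4 >= 10, so t >= 1/4.
Smallest integer t = ceil(1/4) = 1.

Answer: 1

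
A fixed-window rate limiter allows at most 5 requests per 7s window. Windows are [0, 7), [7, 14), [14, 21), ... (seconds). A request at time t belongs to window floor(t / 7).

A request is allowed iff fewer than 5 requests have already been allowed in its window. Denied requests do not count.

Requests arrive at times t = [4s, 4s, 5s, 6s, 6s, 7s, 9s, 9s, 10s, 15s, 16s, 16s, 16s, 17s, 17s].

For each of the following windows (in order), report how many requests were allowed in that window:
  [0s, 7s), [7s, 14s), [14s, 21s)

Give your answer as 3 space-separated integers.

Answer: 5 4 5

Derivation:
Processing requests:
  req#1 t=4s (window 0): ALLOW
  req#2 t=4s (window 0): ALLOW
  req#3 t=5s (window 0): ALLOW
  req#4 t=6s (window 0): ALLOW
  req#5 t=6s (window 0): ALLOW
  req#6 t=7s (window 1): ALLOW
  req#7 t=9s (window 1): ALLOW
  req#8 t=9s (window 1): ALLOW
  req#9 t=10s (window 1): ALLOW
  req#10 t=15s (window 2): ALLOW
  req#11 t=16s (window 2): ALLOW
  req#12 t=16s (window 2): ALLOW
  req#13 t=16s (window 2): ALLOW
  req#14 t=17s (window 2): ALLOW
  req#15 t=17s (window 2): DENY

Allowed counts by window: 5 4 5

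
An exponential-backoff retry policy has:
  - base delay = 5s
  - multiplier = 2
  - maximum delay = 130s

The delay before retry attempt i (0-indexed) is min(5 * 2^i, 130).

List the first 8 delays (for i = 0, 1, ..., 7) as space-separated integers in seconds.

Computing each delay:
  i=0: min(5*2^0, 130) = 5
  i=1: min(5*2^1, 130) = 10
  i=2: min(5*2^2, 130) = 20
  i=3: min(5*2^3, 130) = 40
  i=4: min(5*2^4, 130) = 80
  i=5: min(5*2^5, 130) = 130
  i=6: min(5*2^6, 130) = 130
  i=7: min(5*2^7, 130) = 130

Answer: 5 10 20 40 80 130 130 130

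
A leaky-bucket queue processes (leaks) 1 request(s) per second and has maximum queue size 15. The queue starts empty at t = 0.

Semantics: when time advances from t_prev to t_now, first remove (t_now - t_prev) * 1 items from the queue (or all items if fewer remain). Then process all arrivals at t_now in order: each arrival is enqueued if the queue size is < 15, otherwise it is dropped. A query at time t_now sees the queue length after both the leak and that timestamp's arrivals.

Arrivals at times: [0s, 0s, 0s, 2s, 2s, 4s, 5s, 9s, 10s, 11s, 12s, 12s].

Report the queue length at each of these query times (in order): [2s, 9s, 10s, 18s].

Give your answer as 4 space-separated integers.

Answer: 3 1 1 0

Derivation:
Queue lengths at query times:
  query t=2s: backlog = 3
  query t=9s: backlog = 1
  query t=10s: backlog = 1
  query t=18s: backlog = 0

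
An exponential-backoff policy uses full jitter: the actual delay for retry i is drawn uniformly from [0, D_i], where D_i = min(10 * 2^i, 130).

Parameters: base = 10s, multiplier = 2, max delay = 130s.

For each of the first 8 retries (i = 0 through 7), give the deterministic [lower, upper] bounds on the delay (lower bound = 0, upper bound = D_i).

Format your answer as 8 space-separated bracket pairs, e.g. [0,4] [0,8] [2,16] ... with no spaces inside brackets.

Answer: [0,10] [0,20] [0,40] [0,80] [0,130] [0,130] [0,130] [0,130]

Derivation:
Computing bounds per retry:
  i=0: D_i=min(10*2^0,130)=10, bounds=[0,10]
  i=1: D_i=min(10*2^1,130)=20, bounds=[0,20]
  i=2: D_i=min(10*2^2,130)=40, bounds=[0,40]
  i=3: D_i=min(10*2^3,130)=80, bounds=[0,80]
  i=4: D_i=min(10*2^4,130)=130, bounds=[0,130]
  i=5: D_i=min(10*2^5,130)=130, bounds=[0,130]
  i=6: D_i=min(10*2^6,130)=130, bounds=[0,130]
  i=7: D_i=min(10*2^7,130)=130, bounds=[0,130]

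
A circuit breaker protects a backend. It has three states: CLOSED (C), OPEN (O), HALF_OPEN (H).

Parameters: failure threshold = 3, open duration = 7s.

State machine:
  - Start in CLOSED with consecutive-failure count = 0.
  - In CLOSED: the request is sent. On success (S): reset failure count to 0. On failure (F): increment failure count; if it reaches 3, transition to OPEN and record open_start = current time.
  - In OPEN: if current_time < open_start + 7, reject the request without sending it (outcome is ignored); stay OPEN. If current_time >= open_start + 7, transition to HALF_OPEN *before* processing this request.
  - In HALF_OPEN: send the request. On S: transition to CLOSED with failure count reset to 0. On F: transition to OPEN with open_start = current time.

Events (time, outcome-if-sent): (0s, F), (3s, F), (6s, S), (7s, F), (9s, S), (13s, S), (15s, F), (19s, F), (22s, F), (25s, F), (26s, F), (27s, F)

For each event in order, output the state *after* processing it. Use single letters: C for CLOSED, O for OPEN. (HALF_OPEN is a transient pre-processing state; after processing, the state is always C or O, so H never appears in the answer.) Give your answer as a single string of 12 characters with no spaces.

Answer: CCCCCCCCOOOO

Derivation:
State after each event:
  event#1 t=0s outcome=F: state=CLOSED
  event#2 t=3s outcome=F: state=CLOSED
  event#3 t=6s outcome=S: state=CLOSED
  event#4 t=7s outcome=F: state=CLOSED
  event#5 t=9s outcome=S: state=CLOSED
  event#6 t=13s outcome=S: state=CLOSED
  event#7 t=15s outcome=F: state=CLOSED
  event#8 t=19s outcome=F: state=CLOSED
  event#9 t=22s outcome=F: state=OPEN
  event#10 t=25s outcome=F: state=OPEN
  event#11 t=26s outcome=F: state=OPEN
  event#12 t=27s outcome=F: state=OPEN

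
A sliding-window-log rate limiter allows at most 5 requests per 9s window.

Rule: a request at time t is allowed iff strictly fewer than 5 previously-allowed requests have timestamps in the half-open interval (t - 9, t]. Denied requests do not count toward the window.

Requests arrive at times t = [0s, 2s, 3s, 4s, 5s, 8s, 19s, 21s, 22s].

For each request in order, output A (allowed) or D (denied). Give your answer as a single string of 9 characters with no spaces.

Answer: AAAAADAAA

Derivation:
Tracking allowed requests in the window:
  req#1 t=0s: ALLOW
  req#2 t=2s: ALLOW
  req#3 t=3s: ALLOW
  req#4 t=4s: ALLOW
  req#5 t=5s: ALLOW
  req#6 t=8s: DENY
  req#7 t=19s: ALLOW
  req#8 t=21s: ALLOW
  req#9 t=22s: ALLOW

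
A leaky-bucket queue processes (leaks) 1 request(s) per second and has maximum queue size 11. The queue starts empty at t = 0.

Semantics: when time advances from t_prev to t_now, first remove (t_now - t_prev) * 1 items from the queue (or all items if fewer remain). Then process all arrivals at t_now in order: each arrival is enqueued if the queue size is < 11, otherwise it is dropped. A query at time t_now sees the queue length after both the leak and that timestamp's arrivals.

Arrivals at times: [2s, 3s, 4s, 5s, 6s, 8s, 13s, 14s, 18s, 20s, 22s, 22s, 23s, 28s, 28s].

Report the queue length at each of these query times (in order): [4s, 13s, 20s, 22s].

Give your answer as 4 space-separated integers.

Queue lengths at query times:
  query t=4s: backlog = 1
  query t=13s: backlog = 1
  query t=20s: backlog = 1
  query t=22s: backlog = 2

Answer: 1 1 1 2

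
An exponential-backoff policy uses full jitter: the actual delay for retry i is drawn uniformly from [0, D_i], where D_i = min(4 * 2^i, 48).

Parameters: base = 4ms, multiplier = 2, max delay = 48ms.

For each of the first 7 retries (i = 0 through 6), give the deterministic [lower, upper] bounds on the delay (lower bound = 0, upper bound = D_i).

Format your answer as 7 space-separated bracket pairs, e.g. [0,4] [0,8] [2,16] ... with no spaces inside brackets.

Computing bounds per retry:
  i=0: D_i=min(4*2^0,48)=4, bounds=[0,4]
  i=1: D_i=min(4*2^1,48)=8, bounds=[0,8]
  i=2: D_i=min(4*2^2,48)=16, bounds=[0,16]
  i=3: D_i=min(4*2^3,48)=32, bounds=[0,32]
  i=4: D_i=min(4*2^4,48)=48, bounds=[0,48]
  i=5: D_i=min(4*2^5,48)=48, bounds=[0,48]
  i=6: D_i=min(4*2^6,48)=48, bounds=[0,48]

Answer: [0,4] [0,8] [0,16] [0,32] [0,48] [0,48] [0,48]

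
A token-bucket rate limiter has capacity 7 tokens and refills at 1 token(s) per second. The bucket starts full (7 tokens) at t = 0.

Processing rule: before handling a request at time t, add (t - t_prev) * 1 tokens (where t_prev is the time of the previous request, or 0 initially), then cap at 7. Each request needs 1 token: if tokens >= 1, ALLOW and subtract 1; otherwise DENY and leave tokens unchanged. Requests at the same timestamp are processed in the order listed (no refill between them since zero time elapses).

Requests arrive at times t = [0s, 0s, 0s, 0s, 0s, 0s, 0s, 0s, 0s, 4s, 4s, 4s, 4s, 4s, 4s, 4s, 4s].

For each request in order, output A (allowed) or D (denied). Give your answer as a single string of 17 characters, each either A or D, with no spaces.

Answer: AAAAAAADDAAAADDDD

Derivation:
Simulating step by step:
  req#1 t=0s: ALLOW
  req#2 t=0s: ALLOW
  req#3 t=0s: ALLOW
  req#4 t=0s: ALLOW
  req#5 t=0s: ALLOW
  req#6 t=0s: ALLOW
  req#7 t=0s: ALLOW
  req#8 t=0s: DENY
  req#9 t=0s: DENY
  req#10 t=4s: ALLOW
  req#11 t=4s: ALLOW
  req#12 t=4s: ALLOW
  req#13 t=4s: ALLOW
  req#14 t=4s: DENY
  req#15 t=4s: DENY
  req#16 t=4s: DENY
  req#17 t=4s: DENY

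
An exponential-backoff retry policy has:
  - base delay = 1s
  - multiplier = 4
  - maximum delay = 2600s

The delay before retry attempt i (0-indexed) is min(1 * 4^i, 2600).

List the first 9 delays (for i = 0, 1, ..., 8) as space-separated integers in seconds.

Computing each delay:
  i=0: min(1*4^0, 2600) = 1
  i=1: min(1*4^1, 2600) = 4
  i=2: min(1*4^2, 2600) = 16
  i=3: min(1*4^3, 2600) = 64
  i=4: min(1*4^4, 2600) = 256
  i=5: min(1*4^5, 2600) = 1024
  i=6: min(1*4^6, 2600) = 2600
  i=7: min(1*4^7, 2600) = 2600
  i=8: min(1*4^8, 2600) = 2600

Answer: 1 4 16 64 256 1024 2600 2600 2600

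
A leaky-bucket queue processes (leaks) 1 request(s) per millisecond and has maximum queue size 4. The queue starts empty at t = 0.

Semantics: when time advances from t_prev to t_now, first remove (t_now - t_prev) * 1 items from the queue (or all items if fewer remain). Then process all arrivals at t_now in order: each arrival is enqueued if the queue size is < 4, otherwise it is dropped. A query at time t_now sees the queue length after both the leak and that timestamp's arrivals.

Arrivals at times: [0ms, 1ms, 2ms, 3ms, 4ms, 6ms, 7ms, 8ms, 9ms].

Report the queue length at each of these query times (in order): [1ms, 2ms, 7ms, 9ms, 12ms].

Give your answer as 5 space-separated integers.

Queue lengths at query times:
  query t=1ms: backlog = 1
  query t=2ms: backlog = 1
  query t=7ms: backlog = 1
  query t=9ms: backlog = 1
  query t=12ms: backlog = 0

Answer: 1 1 1 1 0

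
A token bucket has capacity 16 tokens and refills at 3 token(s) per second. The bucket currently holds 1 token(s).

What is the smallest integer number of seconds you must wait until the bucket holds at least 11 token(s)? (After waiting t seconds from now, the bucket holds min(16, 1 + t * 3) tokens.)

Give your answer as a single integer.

Answer: 4

Derivation:
Need 1 + t * 3 >= 11, so t >= 10/3.
Smallest integer t = ceil(10/3) = 4.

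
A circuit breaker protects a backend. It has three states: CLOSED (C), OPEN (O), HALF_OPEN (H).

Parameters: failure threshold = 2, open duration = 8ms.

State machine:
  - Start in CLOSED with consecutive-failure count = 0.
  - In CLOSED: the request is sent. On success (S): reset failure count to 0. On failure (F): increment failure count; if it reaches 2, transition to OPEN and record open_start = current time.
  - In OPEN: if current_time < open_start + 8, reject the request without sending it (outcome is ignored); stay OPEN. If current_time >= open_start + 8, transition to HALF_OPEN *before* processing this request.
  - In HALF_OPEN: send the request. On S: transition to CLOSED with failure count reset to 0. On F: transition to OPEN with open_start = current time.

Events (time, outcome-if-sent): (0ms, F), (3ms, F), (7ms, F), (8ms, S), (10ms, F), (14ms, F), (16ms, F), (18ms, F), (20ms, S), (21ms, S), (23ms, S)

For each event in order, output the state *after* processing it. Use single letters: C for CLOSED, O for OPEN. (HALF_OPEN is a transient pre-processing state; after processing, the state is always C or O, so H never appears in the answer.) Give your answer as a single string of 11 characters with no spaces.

Answer: COOOOOOOOOC

Derivation:
State after each event:
  event#1 t=0ms outcome=F: state=CLOSED
  event#2 t=3ms outcome=F: state=OPEN
  event#3 t=7ms outcome=F: state=OPEN
  event#4 t=8ms outcome=S: state=OPEN
  event#5 t=10ms outcome=F: state=OPEN
  event#6 t=14ms outcome=F: state=OPEN
  event#7 t=16ms outcome=F: state=OPEN
  event#8 t=18ms outcome=F: state=OPEN
  event#9 t=20ms outcome=S: state=OPEN
  event#10 t=21ms outcome=S: state=OPEN
  event#11 t=23ms outcome=S: state=CLOSED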